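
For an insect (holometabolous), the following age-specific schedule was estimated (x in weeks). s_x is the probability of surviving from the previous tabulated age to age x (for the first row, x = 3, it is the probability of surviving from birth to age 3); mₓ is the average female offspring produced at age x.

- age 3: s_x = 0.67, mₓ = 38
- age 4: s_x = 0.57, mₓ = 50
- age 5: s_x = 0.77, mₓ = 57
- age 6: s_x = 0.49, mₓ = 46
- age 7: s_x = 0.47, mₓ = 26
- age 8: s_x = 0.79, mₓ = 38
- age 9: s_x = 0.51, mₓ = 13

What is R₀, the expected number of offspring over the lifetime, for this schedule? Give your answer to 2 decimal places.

72.09

Survivorship from birth: l_x = s_3·s_4·…·s_x.
  l_3 = 0.67000
  l_4 = 0.38190
  l_5 = 0.29406
  l_6 = 0.14409
  l_7 = 0.06772
  l_8 = 0.05350
  l_9 = 0.02729
R₀ = Σ l_x mₓ:
  age 3: 0.67000 × 38 = 25.4600
  age 4: 0.38190 × 50 = 19.0950
  age 5: 0.29406 × 57 = 16.7614
  age 6: 0.14409 × 46 = 6.6281
  age 7: 0.06772 × 26 = 1.7607
  age 8: 0.05350 × 38 = 2.0330
  age 9: 0.02729 × 13 = 0.3548
R₀ = 25.4600 + 19.0950 + 16.7614 + 6.6281 + 1.7607 + 2.0330 + 0.3548 = 72.0931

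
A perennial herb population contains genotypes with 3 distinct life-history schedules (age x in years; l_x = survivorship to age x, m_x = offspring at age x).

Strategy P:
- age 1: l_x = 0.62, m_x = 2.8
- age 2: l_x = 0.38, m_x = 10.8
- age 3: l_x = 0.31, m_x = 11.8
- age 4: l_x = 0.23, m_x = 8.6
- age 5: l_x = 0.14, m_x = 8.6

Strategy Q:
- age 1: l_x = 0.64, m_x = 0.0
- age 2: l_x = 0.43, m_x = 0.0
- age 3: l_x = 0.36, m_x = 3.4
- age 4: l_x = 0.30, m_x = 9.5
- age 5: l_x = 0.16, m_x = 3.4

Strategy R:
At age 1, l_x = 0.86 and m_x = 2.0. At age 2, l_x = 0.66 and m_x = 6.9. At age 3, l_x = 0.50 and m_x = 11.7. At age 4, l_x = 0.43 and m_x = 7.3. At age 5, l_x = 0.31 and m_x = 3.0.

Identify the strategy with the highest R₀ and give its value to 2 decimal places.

16.19

Strategy P: R₀ = 0.62×2.8 + 0.38×10.8 + 0.31×11.8 + 0.23×8.6 + 0.14×8.6 = 12.6800
Strategy Q: R₀ = 0.64×0.0 + 0.43×0.0 + 0.36×3.4 + 0.30×9.5 + 0.16×3.4 = 4.6180
Strategy R: R₀ = 0.86×2.0 + 0.66×6.9 + 0.50×11.7 + 0.43×7.3 + 0.31×3.0 = 16.1930
Highest R₀: strategy R with 16.1930.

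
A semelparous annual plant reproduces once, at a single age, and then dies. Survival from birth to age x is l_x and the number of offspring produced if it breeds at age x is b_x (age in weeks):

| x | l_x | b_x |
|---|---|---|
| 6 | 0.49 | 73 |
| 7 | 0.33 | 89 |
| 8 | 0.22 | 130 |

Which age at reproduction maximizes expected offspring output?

6

Expected offspring if breeding at age x = l_x × b_x:
  age 6: 0.49 × 73 = 35.770
  age 7: 0.33 × 89 = 29.370
  age 8: 0.22 × 130 = 28.600
Maximum at age 6 (35.770).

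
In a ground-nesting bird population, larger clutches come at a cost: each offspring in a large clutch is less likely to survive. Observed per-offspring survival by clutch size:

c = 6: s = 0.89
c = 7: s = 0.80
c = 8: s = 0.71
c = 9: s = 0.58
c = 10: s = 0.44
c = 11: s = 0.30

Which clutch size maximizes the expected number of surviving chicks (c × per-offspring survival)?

8

Expected surviving chicks = c × s(c):
  c=6: 6 × 0.89 = 5.340
  c=7: 7 × 0.80 = 5.600
  c=8: 8 × 0.71 = 5.680
  c=9: 9 × 0.58 = 5.220
  c=10: 10 × 0.44 = 4.400
  c=11: 11 × 0.30 = 3.300
Maximum at c = 8 (5.680 surviving chicks).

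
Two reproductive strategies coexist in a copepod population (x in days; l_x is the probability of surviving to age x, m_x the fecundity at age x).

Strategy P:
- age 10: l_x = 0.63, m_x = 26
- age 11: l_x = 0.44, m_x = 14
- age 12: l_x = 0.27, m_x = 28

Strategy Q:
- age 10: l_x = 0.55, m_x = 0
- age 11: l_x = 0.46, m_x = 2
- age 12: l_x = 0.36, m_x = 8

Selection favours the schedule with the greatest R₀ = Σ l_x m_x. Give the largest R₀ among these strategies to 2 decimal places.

30.10

Strategy P: R₀ = 0.63×26 + 0.44×14 + 0.27×28 = 30.1000
Strategy Q: R₀ = 0.55×0 + 0.46×2 + 0.36×8 = 3.8000
Highest R₀: strategy P with 30.1000.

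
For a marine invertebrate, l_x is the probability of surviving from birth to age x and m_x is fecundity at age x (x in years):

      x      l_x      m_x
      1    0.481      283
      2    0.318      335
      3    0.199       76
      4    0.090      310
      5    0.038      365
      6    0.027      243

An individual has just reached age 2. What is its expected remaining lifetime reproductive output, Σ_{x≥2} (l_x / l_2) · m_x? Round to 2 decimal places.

l_2 = 0.318. Conditional survival from age 2 to x is l_x / l_2.
  x=2: (0.318/0.318) × 335 = 335.0000
  x=3: (0.199/0.318) × 76 = 47.5597
  x=4: (0.090/0.318) × 310 = 87.7358
  x=5: (0.038/0.318) × 365 = 43.6164
  x=6: (0.027/0.318) × 243 = 20.6321
Sum = 335.0000 + 47.5597 + 87.7358 + 43.6164 + 20.6321 = 534.5440

534.54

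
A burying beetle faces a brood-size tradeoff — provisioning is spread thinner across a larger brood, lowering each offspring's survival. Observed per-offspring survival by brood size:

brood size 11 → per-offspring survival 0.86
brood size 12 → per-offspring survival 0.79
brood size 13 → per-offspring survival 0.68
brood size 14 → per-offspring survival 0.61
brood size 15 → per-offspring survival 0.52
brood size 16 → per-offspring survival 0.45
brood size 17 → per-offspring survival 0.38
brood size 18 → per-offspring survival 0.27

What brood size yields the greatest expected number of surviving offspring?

12

Expected surviving offspring = c × s(c):
  c=11: 11 × 0.86 = 9.460
  c=12: 12 × 0.79 = 9.480
  c=13: 13 × 0.68 = 8.840
  c=14: 14 × 0.61 = 8.540
  c=15: 15 × 0.52 = 7.800
  c=16: 16 × 0.45 = 7.200
  c=17: 17 × 0.38 = 6.460
  c=18: 18 × 0.27 = 4.860
Maximum at c = 12 (9.480 surviving offspring).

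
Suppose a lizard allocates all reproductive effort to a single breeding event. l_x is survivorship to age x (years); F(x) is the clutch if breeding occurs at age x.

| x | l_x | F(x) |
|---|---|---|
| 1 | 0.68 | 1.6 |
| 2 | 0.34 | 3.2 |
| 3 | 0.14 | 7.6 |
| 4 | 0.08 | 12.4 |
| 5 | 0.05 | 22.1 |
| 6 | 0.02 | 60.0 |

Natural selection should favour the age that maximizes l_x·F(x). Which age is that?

Expected offspring if breeding at age x = l_x × F(x):
  age 1: 0.68 × 1.6 = 1.088
  age 2: 0.34 × 3.2 = 1.088
  age 3: 0.14 × 7.6 = 1.064
  age 4: 0.08 × 12.4 = 0.992
  age 5: 0.05 × 22.1 = 1.105
  age 6: 0.02 × 60.0 = 1.200
Maximum at age 6 (1.200).

6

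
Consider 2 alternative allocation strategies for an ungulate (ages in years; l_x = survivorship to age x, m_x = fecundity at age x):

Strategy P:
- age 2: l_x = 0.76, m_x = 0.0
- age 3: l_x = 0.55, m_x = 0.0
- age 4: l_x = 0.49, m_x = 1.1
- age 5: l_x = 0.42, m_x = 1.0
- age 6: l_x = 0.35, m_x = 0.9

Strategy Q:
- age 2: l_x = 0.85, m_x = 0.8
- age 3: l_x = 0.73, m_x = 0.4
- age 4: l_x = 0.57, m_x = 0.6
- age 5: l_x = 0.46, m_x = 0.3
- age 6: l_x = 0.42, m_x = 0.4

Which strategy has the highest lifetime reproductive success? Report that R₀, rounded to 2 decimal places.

Strategy P: R₀ = 0.76×0.0 + 0.55×0.0 + 0.49×1.1 + 0.42×1.0 + 0.35×0.9 = 1.2740
Strategy Q: R₀ = 0.85×0.8 + 0.73×0.4 + 0.57×0.6 + 0.46×0.3 + 0.42×0.4 = 1.6200
Highest R₀: strategy Q with 1.6200.

1.62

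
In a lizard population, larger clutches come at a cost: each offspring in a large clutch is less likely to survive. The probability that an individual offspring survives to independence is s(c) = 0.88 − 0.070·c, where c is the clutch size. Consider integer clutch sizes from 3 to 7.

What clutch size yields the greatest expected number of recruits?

Expected recruits = c × s(c):
  c=3: 3 × 0.670 = 2.010
  c=4: 4 × 0.600 = 2.400
  c=5: 5 × 0.530 = 2.650
  c=6: 6 × 0.460 = 2.760
  c=7: 7 × 0.390 = 2.730
Maximum at c = 6 (2.760 recruits).

6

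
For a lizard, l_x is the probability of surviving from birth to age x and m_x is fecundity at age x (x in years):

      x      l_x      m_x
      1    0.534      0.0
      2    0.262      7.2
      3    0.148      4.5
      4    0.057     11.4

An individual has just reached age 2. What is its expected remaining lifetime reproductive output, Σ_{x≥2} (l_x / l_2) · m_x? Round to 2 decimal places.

12.22

l_2 = 0.262. Conditional survival from age 2 to x is l_x / l_2.
  x=2: (0.262/0.262) × 7.2 = 7.2000
  x=3: (0.148/0.262) × 4.5 = 2.5420
  x=4: (0.057/0.262) × 11.4 = 2.4802
Sum = 7.2000 + 2.5420 + 2.4802 = 12.2221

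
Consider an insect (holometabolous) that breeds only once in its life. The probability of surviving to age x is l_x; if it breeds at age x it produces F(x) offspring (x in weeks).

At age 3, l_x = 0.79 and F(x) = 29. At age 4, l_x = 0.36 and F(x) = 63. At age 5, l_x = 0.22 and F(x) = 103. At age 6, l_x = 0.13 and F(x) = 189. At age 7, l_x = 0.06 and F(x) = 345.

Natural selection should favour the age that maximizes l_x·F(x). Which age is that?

Expected offspring if breeding at age x = l_x × F(x):
  age 3: 0.79 × 29 = 22.910
  age 4: 0.36 × 63 = 22.680
  age 5: 0.22 × 103 = 22.660
  age 6: 0.13 × 189 = 24.570
  age 7: 0.06 × 345 = 20.700
Maximum at age 6 (24.570).

6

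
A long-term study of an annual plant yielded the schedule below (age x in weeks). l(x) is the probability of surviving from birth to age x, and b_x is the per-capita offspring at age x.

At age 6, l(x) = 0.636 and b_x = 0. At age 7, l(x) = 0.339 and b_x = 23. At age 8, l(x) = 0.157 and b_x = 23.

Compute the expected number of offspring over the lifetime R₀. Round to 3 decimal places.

11.408

R₀ = Σ l(x) b_x:
  age 6: 0.636 × 0 = 0.0000
  age 7: 0.339 × 23 = 7.7970
  age 8: 0.157 × 23 = 3.6110
R₀ = 0.0000 + 7.7970 + 3.6110 = 11.4080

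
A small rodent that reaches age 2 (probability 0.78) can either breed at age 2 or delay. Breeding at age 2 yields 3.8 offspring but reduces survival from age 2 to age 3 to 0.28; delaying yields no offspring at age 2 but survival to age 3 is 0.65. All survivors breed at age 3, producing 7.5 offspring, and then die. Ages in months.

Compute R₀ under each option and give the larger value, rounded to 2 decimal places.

4.60

breed at age 2: R₀ = 0.78 × (3.8 + 0.28 × 7.5) = 0.78 × 5.9000 = 4.6020
delay to age 3: R₀ = 0.78 × (0.65 × 7.5) = 0.78 × 4.8750 = 3.8025
Higher: breed at age 2 (4.6020).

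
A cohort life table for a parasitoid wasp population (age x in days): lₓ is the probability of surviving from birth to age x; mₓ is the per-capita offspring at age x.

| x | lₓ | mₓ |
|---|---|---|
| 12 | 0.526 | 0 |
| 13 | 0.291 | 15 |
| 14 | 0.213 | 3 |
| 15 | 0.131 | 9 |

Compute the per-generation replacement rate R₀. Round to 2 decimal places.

6.18

R₀ = Σ lₓ mₓ:
  age 12: 0.526 × 0 = 0.0000
  age 13: 0.291 × 15 = 4.3650
  age 14: 0.213 × 3 = 0.6390
  age 15: 0.131 × 9 = 1.1790
R₀ = 0.0000 + 4.3650 + 0.6390 + 1.1790 = 6.1830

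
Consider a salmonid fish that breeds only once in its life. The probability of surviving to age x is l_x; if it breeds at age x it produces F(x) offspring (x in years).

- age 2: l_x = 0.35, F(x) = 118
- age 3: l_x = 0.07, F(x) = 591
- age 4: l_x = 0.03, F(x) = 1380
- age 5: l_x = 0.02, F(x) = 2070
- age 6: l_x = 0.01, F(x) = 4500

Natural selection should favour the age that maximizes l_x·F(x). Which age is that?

6

Expected offspring if breeding at age x = l_x × F(x):
  age 2: 0.35 × 118 = 41.300
  age 3: 0.07 × 591 = 41.370
  age 4: 0.03 × 1380 = 41.400
  age 5: 0.02 × 2070 = 41.400
  age 6: 0.01 × 4500 = 45.000
Maximum at age 6 (45.000).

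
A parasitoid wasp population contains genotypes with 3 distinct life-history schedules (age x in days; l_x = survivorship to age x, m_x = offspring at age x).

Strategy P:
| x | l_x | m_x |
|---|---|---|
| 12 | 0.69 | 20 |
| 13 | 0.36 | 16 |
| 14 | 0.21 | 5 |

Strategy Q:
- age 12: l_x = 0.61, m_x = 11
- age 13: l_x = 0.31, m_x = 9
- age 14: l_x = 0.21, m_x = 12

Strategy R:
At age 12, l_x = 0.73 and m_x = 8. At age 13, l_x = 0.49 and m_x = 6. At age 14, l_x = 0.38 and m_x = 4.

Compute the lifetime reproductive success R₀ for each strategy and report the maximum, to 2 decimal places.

Strategy P: R₀ = 0.69×20 + 0.36×16 + 0.21×5 = 20.6100
Strategy Q: R₀ = 0.61×11 + 0.31×9 + 0.21×12 = 12.0200
Strategy R: R₀ = 0.73×8 + 0.49×6 + 0.38×4 = 10.3000
Highest R₀: strategy P with 20.6100.

20.61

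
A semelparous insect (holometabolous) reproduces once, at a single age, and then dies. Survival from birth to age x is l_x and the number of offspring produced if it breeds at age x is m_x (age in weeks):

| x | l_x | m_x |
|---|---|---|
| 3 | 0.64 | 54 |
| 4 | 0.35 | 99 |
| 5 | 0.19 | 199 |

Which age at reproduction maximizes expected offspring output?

5

Expected offspring if breeding at age x = l_x × m_x:
  age 3: 0.64 × 54 = 34.560
  age 4: 0.35 × 99 = 34.650
  age 5: 0.19 × 199 = 37.810
Maximum at age 5 (37.810).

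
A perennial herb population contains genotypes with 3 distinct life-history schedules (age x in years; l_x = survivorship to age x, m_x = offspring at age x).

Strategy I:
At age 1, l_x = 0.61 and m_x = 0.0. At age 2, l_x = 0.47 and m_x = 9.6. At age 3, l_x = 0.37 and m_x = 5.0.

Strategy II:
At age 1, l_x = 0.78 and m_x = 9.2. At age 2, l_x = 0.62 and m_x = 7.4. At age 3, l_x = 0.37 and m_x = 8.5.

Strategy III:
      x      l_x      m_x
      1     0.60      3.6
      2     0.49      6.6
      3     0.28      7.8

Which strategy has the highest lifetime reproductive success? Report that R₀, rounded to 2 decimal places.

14.91

Strategy I: R₀ = 0.61×0.0 + 0.47×9.6 + 0.37×5.0 = 6.3620
Strategy II: R₀ = 0.78×9.2 + 0.62×7.4 + 0.37×8.5 = 14.9090
Strategy III: R₀ = 0.60×3.6 + 0.49×6.6 + 0.28×7.8 = 7.5780
Highest R₀: strategy II with 14.9090.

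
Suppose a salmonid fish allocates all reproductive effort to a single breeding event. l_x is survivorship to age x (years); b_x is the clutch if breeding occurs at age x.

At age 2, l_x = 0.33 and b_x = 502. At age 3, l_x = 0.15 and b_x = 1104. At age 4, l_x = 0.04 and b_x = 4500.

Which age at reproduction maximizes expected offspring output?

4

Expected offspring if breeding at age x = l_x × b_x:
  age 2: 0.33 × 502 = 165.660
  age 3: 0.15 × 1104 = 165.600
  age 4: 0.04 × 4500 = 180.000
Maximum at age 4 (180.000).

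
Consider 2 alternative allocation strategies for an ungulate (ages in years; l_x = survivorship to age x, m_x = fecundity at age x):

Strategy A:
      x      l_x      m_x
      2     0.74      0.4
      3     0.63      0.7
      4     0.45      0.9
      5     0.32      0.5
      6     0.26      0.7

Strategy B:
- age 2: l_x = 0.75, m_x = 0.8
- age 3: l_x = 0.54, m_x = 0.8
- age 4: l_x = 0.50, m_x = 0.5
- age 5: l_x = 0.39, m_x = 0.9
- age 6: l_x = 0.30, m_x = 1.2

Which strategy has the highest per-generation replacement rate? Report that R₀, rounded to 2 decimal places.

1.99

Strategy A: R₀ = 0.74×0.4 + 0.63×0.7 + 0.45×0.9 + 0.32×0.5 + 0.26×0.7 = 1.4840
Strategy B: R₀ = 0.75×0.8 + 0.54×0.8 + 0.50×0.5 + 0.39×0.9 + 0.30×1.2 = 1.9930
Highest R₀: strategy B with 1.9930.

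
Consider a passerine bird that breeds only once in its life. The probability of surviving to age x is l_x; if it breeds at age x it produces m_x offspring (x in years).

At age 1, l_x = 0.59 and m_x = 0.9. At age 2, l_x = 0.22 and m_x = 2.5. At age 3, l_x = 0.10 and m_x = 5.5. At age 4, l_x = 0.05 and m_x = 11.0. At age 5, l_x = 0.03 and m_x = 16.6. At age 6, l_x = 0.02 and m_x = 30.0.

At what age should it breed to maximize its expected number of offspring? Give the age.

6

Expected offspring if breeding at age x = l_x × m_x:
  age 1: 0.59 × 0.9 = 0.531
  age 2: 0.22 × 2.5 = 0.550
  age 3: 0.10 × 5.5 = 0.550
  age 4: 0.05 × 11.0 = 0.550
  age 5: 0.03 × 16.6 = 0.498
  age 6: 0.02 × 30.0 = 0.600
Maximum at age 6 (0.600).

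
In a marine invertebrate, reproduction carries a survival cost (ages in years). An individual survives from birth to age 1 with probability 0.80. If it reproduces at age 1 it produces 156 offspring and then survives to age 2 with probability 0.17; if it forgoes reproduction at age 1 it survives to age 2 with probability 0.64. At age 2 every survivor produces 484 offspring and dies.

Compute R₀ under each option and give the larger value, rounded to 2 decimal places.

breed at age 1: R₀ = 0.80 × (156 + 0.17 × 484) = 0.80 × 238.2800 = 190.6240
delay to age 2: R₀ = 0.80 × (0.64 × 484) = 0.80 × 309.7600 = 247.8080
Higher: delay to age 2 (247.8080).

247.81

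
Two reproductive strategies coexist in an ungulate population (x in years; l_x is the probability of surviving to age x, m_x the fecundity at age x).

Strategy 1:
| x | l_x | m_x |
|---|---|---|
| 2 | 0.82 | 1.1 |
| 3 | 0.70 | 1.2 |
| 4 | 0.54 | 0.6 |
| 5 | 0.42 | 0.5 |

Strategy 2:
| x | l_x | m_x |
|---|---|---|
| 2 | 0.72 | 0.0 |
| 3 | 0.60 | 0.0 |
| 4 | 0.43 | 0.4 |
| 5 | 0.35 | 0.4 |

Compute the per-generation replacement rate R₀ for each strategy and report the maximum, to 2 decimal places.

Strategy 1: R₀ = 0.82×1.1 + 0.70×1.2 + 0.54×0.6 + 0.42×0.5 = 2.2760
Strategy 2: R₀ = 0.72×0.0 + 0.60×0.0 + 0.43×0.4 + 0.35×0.4 = 0.3120
Highest R₀: strategy 1 with 2.2760.

2.28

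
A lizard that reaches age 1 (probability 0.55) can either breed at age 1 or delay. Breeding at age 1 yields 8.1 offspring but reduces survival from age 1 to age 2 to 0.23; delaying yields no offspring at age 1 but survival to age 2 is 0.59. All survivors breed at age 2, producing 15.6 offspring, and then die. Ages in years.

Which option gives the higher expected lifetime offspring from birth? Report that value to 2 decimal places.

breed at age 1: R₀ = 0.55 × (8.1 + 0.23 × 15.6) = 0.55 × 11.6880 = 6.4284
delay to age 2: R₀ = 0.55 × (0.59 × 15.6) = 0.55 × 9.2040 = 5.0622
Higher: breed at age 1 (6.4284).

6.43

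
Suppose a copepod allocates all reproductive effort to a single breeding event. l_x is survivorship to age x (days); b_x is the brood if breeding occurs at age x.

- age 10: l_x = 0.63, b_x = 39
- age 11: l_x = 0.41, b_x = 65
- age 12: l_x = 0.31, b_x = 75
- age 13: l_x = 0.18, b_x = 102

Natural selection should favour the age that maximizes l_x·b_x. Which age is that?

11

Expected offspring if breeding at age x = l_x × b_x:
  age 10: 0.63 × 39 = 24.570
  age 11: 0.41 × 65 = 26.650
  age 12: 0.31 × 75 = 23.250
  age 13: 0.18 × 102 = 18.360
Maximum at age 11 (26.650).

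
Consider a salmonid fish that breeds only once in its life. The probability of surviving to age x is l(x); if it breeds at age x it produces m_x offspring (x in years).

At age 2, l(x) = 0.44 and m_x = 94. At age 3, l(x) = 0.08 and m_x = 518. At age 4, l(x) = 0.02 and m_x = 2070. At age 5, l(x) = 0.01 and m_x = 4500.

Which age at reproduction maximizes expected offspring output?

Expected offspring if breeding at age x = l(x) × m_x:
  age 2: 0.44 × 94 = 41.360
  age 3: 0.08 × 518 = 41.440
  age 4: 0.02 × 2070 = 41.400
  age 5: 0.01 × 4500 = 45.000
Maximum at age 5 (45.000).

5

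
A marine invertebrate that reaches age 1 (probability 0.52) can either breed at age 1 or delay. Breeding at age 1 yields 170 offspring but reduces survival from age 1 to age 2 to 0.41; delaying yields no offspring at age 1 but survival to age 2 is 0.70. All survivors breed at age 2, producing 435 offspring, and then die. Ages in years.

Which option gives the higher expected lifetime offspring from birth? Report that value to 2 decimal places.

181.14

breed at age 1: R₀ = 0.52 × (170 + 0.41 × 435) = 0.52 × 348.3500 = 181.1420
delay to age 2: R₀ = 0.52 × (0.70 × 435) = 0.52 × 304.5000 = 158.3400
Higher: breed at age 1 (181.1420).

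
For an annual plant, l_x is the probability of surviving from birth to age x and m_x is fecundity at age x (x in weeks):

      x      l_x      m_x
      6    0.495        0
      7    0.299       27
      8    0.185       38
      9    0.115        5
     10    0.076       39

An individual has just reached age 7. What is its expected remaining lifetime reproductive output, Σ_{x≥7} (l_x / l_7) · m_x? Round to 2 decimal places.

l_7 = 0.299. Conditional survival from age 7 to x is l_x / l_7.
  x=7: (0.299/0.299) × 27 = 27.0000
  x=8: (0.185/0.299) × 38 = 23.5117
  x=9: (0.115/0.299) × 5 = 1.9231
  x=10: (0.076/0.299) × 39 = 9.9130
Sum = 27.0000 + 23.5117 + 1.9231 + 9.9130 = 62.3478

62.35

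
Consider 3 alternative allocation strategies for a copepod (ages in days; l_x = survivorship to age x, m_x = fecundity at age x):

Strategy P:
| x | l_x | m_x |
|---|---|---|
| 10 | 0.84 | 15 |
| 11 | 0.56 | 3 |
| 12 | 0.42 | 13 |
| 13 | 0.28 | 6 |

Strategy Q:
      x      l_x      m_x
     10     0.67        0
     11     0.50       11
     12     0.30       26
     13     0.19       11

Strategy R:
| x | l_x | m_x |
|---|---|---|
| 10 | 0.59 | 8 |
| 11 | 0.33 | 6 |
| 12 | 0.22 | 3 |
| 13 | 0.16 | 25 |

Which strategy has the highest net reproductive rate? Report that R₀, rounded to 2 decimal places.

Strategy P: R₀ = 0.84×15 + 0.56×3 + 0.42×13 + 0.28×6 = 21.4200
Strategy Q: R₀ = 0.67×0 + 0.50×11 + 0.30×26 + 0.19×11 = 15.3900
Strategy R: R₀ = 0.59×8 + 0.33×6 + 0.22×3 + 0.16×25 = 11.3600
Highest R₀: strategy P with 21.4200.

21.42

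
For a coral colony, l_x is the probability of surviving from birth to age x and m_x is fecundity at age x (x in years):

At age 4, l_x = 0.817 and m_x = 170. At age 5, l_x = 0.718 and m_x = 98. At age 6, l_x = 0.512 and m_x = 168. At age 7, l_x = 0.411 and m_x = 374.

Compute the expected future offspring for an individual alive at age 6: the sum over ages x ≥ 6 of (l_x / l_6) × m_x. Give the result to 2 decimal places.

l_6 = 0.512. Conditional survival from age 6 to x is l_x / l_6.
  x=6: (0.512/0.512) × 168 = 168.0000
  x=7: (0.411/0.512) × 374 = 300.2227
Sum = 168.0000 + 300.2227 = 468.2227

468.22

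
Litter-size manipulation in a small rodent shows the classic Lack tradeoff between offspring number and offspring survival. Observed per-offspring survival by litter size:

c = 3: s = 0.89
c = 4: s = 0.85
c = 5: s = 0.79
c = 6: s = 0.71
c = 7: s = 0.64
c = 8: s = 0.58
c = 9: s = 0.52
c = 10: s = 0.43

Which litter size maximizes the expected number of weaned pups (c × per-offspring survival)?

9

Expected weaned pups = c × s(c):
  c=3: 3 × 0.89 = 2.670
  c=4: 4 × 0.85 = 3.400
  c=5: 5 × 0.79 = 3.950
  c=6: 6 × 0.71 = 4.260
  c=7: 7 × 0.64 = 4.480
  c=8: 8 × 0.58 = 4.640
  c=9: 9 × 0.52 = 4.680
  c=10: 10 × 0.43 = 4.300
Maximum at c = 9 (4.680 weaned pups).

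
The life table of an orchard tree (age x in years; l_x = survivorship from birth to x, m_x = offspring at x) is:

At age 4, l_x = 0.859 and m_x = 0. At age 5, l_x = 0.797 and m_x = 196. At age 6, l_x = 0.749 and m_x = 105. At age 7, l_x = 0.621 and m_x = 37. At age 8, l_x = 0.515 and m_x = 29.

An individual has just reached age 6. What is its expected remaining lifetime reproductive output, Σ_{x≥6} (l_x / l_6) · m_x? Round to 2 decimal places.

155.62

l_6 = 0.749. Conditional survival from age 6 to x is l_x / l_6.
  x=6: (0.749/0.749) × 105 = 105.0000
  x=7: (0.621/0.749) × 37 = 30.6769
  x=8: (0.515/0.749) × 29 = 19.9399
Sum = 105.0000 + 30.6769 + 19.9399 = 155.6168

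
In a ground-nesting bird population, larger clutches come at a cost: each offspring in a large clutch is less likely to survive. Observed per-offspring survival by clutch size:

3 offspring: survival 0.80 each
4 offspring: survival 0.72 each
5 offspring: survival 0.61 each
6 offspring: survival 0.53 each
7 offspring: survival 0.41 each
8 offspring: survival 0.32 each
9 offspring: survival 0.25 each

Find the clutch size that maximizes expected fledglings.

6

Expected fledglings = c × s(c):
  c=3: 3 × 0.80 = 2.400
  c=4: 4 × 0.72 = 2.880
  c=5: 5 × 0.61 = 3.050
  c=6: 6 × 0.53 = 3.180
  c=7: 7 × 0.41 = 2.870
  c=8: 8 × 0.32 = 2.560
  c=9: 9 × 0.25 = 2.250
Maximum at c = 6 (3.180 fledglings).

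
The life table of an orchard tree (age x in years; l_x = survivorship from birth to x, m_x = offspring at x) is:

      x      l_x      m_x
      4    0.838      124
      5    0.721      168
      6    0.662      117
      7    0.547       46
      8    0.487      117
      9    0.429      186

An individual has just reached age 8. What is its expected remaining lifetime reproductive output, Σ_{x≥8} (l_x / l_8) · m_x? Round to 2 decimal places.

l_8 = 0.487. Conditional survival from age 8 to x is l_x / l_8.
  x=8: (0.487/0.487) × 117 = 117.0000
  x=9: (0.429/0.487) × 186 = 163.8480
Sum = 117.0000 + 163.8480 = 280.8480

280.85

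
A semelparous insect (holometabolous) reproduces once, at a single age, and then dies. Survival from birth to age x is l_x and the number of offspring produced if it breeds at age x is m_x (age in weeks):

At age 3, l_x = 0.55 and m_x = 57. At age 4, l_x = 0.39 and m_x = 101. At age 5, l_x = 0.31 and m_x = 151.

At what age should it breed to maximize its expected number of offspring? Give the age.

5

Expected offspring if breeding at age x = l_x × m_x:
  age 3: 0.55 × 57 = 31.350
  age 4: 0.39 × 101 = 39.390
  age 5: 0.31 × 151 = 46.810
Maximum at age 5 (46.810).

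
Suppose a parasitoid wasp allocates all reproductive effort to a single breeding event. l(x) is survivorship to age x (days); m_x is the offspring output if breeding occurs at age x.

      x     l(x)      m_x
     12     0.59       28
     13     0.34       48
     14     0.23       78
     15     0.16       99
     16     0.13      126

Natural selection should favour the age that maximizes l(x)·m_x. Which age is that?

14

Expected offspring if breeding at age x = l(x) × m_x:
  age 12: 0.59 × 28 = 16.520
  age 13: 0.34 × 48 = 16.320
  age 14: 0.23 × 78 = 17.940
  age 15: 0.16 × 99 = 15.840
  age 16: 0.13 × 126 = 16.380
Maximum at age 14 (17.940).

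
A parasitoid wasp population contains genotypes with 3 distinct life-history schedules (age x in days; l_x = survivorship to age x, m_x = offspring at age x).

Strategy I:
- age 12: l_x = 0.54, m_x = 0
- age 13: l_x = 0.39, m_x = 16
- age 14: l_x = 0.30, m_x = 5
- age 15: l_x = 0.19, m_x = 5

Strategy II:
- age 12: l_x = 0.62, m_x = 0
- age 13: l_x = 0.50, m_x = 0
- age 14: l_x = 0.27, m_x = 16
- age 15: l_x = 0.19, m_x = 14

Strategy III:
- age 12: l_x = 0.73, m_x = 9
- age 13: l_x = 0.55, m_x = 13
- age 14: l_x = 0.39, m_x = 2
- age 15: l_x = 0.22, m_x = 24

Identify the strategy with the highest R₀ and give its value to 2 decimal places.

Strategy I: R₀ = 0.54×0 + 0.39×16 + 0.30×5 + 0.19×5 = 8.6900
Strategy II: R₀ = 0.62×0 + 0.50×0 + 0.27×16 + 0.19×14 = 6.9800
Strategy III: R₀ = 0.73×9 + 0.55×13 + 0.39×2 + 0.22×24 = 19.7800
Highest R₀: strategy III with 19.7800.

19.78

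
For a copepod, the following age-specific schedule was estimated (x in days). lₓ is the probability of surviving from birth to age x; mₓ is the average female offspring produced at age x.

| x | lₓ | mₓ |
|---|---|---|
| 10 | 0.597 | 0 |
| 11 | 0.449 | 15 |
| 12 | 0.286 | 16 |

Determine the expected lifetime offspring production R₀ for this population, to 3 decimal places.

11.311

R₀ = Σ lₓ mₓ:
  age 10: 0.597 × 0 = 0.0000
  age 11: 0.449 × 15 = 6.7350
  age 12: 0.286 × 16 = 4.5760
R₀ = 0.0000 + 6.7350 + 4.5760 = 11.3110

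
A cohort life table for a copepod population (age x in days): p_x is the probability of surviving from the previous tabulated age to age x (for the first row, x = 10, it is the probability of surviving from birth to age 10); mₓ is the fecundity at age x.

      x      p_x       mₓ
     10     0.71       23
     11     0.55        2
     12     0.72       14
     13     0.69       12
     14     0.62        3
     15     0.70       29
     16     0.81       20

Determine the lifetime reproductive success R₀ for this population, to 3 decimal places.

27.542

Survivorship from birth: l_x = p_10·p_11·…·p_x.
  l_10 = 0.71000
  l_11 = 0.39050
  l_12 = 0.28116
  l_13 = 0.19400
  l_14 = 0.12028
  l_15 = 0.08420
  l_16 = 0.06820
R₀ = Σ l_x mₓ:
  age 10: 0.71000 × 23 = 16.3300
  age 11: 0.39050 × 2 = 0.7810
  age 12: 0.28116 × 14 = 3.9362
  age 13: 0.19400 × 12 = 2.3280
  age 14: 0.12028 × 3 = 0.3608
  age 15: 0.08420 × 29 = 2.4418
  age 16: 0.06820 × 20 = 1.3640
R₀ = 16.3300 + 0.7810 + 3.9362 + 2.3280 + 0.3608 + 2.4418 + 1.3640 = 27.5419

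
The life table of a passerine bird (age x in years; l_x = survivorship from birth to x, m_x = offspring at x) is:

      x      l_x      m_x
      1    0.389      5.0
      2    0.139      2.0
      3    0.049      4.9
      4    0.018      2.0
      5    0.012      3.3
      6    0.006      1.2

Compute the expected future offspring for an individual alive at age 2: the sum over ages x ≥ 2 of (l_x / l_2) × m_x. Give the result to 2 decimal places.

l_2 = 0.139. Conditional survival from age 2 to x is l_x / l_2.
  x=2: (0.139/0.139) × 2.0 = 2.0000
  x=3: (0.049/0.139) × 4.9 = 1.7273
  x=4: (0.018/0.139) × 2.0 = 0.2590
  x=5: (0.012/0.139) × 3.3 = 0.2849
  x=6: (0.006/0.139) × 1.2 = 0.0518
Sum = 2.0000 + 1.7273 + 0.2590 + 0.2849 + 0.0518 = 4.3230

4.32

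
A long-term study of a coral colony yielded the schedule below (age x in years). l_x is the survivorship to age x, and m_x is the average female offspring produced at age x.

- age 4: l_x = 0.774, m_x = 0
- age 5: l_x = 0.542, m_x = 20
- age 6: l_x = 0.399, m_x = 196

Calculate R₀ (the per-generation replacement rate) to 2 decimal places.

R₀ = Σ l_x m_x:
  age 4: 0.774 × 0 = 0.0000
  age 5: 0.542 × 20 = 10.8400
  age 6: 0.399 × 196 = 78.2040
R₀ = 0.0000 + 10.8400 + 78.2040 = 89.0440

89.04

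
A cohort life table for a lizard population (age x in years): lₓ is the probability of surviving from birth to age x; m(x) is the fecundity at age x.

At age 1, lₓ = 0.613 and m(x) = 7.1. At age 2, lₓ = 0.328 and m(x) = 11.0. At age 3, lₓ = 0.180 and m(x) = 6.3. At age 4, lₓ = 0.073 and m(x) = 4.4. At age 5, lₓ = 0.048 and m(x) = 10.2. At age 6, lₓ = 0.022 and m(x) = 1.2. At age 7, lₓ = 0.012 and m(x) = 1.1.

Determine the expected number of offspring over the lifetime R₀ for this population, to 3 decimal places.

9.945

R₀ = Σ lₓ m(x):
  age 1: 0.613 × 7.1 = 4.3523
  age 2: 0.328 × 11.0 = 3.6080
  age 3: 0.180 × 6.3 = 1.1340
  age 4: 0.073 × 4.4 = 0.3212
  age 5: 0.048 × 10.2 = 0.4896
  age 6: 0.022 × 1.2 = 0.0264
  age 7: 0.012 × 1.1 = 0.0132
R₀ = 4.3523 + 3.6080 + 1.1340 + 0.3212 + 0.4896 + 0.0264 + 0.0132 = 9.9447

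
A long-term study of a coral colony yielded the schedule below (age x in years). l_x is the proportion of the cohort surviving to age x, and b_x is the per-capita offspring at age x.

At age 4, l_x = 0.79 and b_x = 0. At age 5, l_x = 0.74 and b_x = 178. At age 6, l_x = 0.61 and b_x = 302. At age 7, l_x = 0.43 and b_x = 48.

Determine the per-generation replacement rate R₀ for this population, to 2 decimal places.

R₀ = Σ l_x b_x:
  age 4: 0.79 × 0 = 0.0000
  age 5: 0.74 × 178 = 131.7200
  age 6: 0.61 × 302 = 184.2200
  age 7: 0.43 × 48 = 20.6400
R₀ = 0.0000 + 131.7200 + 184.2200 + 20.6400 = 336.5800

336.58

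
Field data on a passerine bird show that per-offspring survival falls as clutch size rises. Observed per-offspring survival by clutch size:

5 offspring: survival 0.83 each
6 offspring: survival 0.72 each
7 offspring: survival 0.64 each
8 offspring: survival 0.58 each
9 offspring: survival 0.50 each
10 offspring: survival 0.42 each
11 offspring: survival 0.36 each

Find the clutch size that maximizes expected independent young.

8

Expected independent young = c × s(c):
  c=5: 5 × 0.83 = 4.150
  c=6: 6 × 0.72 = 4.320
  c=7: 7 × 0.64 = 4.480
  c=8: 8 × 0.58 = 4.640
  c=9: 9 × 0.50 = 4.500
  c=10: 10 × 0.42 = 4.200
  c=11: 11 × 0.36 = 3.960
Maximum at c = 8 (4.640 independent young).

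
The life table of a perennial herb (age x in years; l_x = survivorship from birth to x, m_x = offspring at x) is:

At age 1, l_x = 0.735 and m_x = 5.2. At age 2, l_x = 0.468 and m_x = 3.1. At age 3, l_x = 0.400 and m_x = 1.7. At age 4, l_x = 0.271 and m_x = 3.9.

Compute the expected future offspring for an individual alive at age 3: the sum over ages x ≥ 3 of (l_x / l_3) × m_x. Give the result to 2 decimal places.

4.34

l_3 = 0.400. Conditional survival from age 3 to x is l_x / l_3.
  x=3: (0.400/0.400) × 1.7 = 1.7000
  x=4: (0.271/0.400) × 3.9 = 2.6422
Sum = 1.7000 + 2.6422 = 4.3422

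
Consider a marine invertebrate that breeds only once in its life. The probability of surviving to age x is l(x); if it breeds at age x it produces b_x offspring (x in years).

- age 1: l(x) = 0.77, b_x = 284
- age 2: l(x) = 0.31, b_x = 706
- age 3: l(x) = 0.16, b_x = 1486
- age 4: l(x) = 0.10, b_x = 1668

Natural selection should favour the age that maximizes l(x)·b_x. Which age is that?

3

Expected offspring if breeding at age x = l(x) × b_x:
  age 1: 0.77 × 284 = 218.680
  age 2: 0.31 × 706 = 218.860
  age 3: 0.16 × 1486 = 237.760
  age 4: 0.10 × 1668 = 166.800
Maximum at age 3 (237.760).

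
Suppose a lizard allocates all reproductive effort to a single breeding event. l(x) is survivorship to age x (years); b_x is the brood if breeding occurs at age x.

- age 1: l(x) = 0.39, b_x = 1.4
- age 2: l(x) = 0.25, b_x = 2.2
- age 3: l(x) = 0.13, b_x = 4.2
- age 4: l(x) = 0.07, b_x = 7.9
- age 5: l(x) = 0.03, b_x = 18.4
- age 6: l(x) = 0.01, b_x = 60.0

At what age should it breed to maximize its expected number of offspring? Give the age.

6

Expected offspring if breeding at age x = l(x) × b_x:
  age 1: 0.39 × 1.4 = 0.546
  age 2: 0.25 × 2.2 = 0.550
  age 3: 0.13 × 4.2 = 0.546
  age 4: 0.07 × 7.9 = 0.553
  age 5: 0.03 × 18.4 = 0.552
  age 6: 0.01 × 60.0 = 0.600
Maximum at age 6 (0.600).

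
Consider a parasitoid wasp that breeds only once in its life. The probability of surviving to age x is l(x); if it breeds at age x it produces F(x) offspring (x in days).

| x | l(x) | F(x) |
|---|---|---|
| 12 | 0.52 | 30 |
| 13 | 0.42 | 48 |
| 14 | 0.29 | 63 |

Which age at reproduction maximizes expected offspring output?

Expected offspring if breeding at age x = l(x) × F(x):
  age 12: 0.52 × 30 = 15.600
  age 13: 0.42 × 48 = 20.160
  age 14: 0.29 × 63 = 18.270
Maximum at age 13 (20.160).

13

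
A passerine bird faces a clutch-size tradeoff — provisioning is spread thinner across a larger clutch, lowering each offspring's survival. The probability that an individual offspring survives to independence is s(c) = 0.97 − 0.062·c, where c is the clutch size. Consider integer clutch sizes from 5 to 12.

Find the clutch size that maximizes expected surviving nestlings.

Expected surviving nestlings = c × s(c):
  c=5: 5 × 0.660 = 3.300
  c=6: 6 × 0.598 = 3.588
  c=7: 7 × 0.536 = 3.752
  c=8: 8 × 0.474 = 3.792
  c=9: 9 × 0.412 = 3.708
  c=10: 10 × 0.350 = 3.500
  c=11: 11 × 0.288 = 3.168
  c=12: 12 × 0.226 = 2.712
Maximum at c = 8 (3.792 surviving nestlings).

8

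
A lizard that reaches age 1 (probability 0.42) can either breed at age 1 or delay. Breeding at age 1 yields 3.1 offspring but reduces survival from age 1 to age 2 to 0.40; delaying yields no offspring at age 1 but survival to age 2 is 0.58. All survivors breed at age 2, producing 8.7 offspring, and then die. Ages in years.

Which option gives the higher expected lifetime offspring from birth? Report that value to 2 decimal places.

2.76

breed at age 1: R₀ = 0.42 × (3.1 + 0.40 × 8.7) = 0.42 × 6.5800 = 2.7636
delay to age 2: R₀ = 0.42 × (0.58 × 8.7) = 0.42 × 5.0460 = 2.1193
Higher: breed at age 1 (2.7636).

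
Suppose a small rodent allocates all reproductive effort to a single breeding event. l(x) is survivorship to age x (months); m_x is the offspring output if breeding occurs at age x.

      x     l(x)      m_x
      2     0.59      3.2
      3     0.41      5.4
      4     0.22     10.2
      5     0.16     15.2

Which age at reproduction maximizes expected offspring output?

Expected offspring if breeding at age x = l(x) × m_x:
  age 2: 0.59 × 3.2 = 1.888
  age 3: 0.41 × 5.4 = 2.214
  age 4: 0.22 × 10.2 = 2.244
  age 5: 0.16 × 15.2 = 2.432
Maximum at age 5 (2.432).

5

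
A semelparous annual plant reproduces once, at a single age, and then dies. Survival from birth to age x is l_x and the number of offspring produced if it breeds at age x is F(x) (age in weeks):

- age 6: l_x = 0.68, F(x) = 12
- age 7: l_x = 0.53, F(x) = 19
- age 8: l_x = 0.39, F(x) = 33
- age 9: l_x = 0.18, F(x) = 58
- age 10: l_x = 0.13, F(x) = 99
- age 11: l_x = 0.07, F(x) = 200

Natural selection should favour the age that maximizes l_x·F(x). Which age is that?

Expected offspring if breeding at age x = l_x × F(x):
  age 6: 0.68 × 12 = 8.160
  age 7: 0.53 × 19 = 10.070
  age 8: 0.39 × 33 = 12.870
  age 9: 0.18 × 58 = 10.440
  age 10: 0.13 × 99 = 12.870
  age 11: 0.07 × 200 = 14.000
Maximum at age 11 (14.000).

11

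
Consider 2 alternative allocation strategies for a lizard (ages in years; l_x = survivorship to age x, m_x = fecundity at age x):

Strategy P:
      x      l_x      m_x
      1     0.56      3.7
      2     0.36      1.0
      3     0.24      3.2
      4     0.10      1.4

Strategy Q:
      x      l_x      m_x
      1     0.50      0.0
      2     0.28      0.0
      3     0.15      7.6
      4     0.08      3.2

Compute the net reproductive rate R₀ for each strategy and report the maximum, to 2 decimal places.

Strategy P: R₀ = 0.56×3.7 + 0.36×1.0 + 0.24×3.2 + 0.10×1.4 = 3.3400
Strategy Q: R₀ = 0.50×0.0 + 0.28×0.0 + 0.15×7.6 + 0.08×3.2 = 1.3960
Highest R₀: strategy P with 3.3400.

3.34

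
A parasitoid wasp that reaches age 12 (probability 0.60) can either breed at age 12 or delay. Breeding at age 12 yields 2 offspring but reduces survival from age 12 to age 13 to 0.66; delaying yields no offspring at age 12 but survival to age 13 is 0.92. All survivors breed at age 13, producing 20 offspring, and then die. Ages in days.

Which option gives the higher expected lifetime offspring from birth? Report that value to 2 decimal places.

11.04

breed at age 12: R₀ = 0.60 × (2 + 0.66 × 20) = 0.60 × 15.2000 = 9.1200
delay to age 13: R₀ = 0.60 × (0.92 × 20) = 0.60 × 18.4000 = 11.0400
Higher: delay to age 13 (11.0400).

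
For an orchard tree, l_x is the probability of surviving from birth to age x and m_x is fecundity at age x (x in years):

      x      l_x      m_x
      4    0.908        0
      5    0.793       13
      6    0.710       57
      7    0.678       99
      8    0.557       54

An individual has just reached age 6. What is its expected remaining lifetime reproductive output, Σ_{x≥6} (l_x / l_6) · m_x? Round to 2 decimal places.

193.90

l_6 = 0.710. Conditional survival from age 6 to x is l_x / l_6.
  x=6: (0.710/0.710) × 57 = 57.0000
  x=7: (0.678/0.710) × 99 = 94.5380
  x=8: (0.557/0.710) × 54 = 42.3634
Sum = 57.0000 + 94.5380 + 42.3634 = 193.9014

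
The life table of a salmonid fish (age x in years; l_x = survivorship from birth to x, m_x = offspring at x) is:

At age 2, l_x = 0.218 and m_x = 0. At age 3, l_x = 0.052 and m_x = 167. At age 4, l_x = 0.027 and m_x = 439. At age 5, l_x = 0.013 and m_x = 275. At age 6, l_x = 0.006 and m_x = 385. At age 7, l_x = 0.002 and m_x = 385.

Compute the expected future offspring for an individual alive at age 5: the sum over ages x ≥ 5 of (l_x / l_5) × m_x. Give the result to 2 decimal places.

511.92

l_5 = 0.013. Conditional survival from age 5 to x is l_x / l_5.
  x=5: (0.013/0.013) × 275 = 275.0000
  x=6: (0.006/0.013) × 385 = 177.6923
  x=7: (0.002/0.013) × 385 = 59.2308
Sum = 275.0000 + 177.6923 + 59.2308 = 511.9231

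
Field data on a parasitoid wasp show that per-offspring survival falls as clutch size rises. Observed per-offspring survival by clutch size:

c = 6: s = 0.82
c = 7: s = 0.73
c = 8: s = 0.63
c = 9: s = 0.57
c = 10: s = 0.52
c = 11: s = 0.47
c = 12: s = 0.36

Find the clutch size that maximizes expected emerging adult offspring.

10

Expected emerging adult offspring = c × s(c):
  c=6: 6 × 0.82 = 4.920
  c=7: 7 × 0.73 = 5.110
  c=8: 8 × 0.63 = 5.040
  c=9: 9 × 0.57 = 5.130
  c=10: 10 × 0.52 = 5.200
  c=11: 11 × 0.47 = 5.170
  c=12: 12 × 0.36 = 4.320
Maximum at c = 10 (5.200 emerging adult offspring).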